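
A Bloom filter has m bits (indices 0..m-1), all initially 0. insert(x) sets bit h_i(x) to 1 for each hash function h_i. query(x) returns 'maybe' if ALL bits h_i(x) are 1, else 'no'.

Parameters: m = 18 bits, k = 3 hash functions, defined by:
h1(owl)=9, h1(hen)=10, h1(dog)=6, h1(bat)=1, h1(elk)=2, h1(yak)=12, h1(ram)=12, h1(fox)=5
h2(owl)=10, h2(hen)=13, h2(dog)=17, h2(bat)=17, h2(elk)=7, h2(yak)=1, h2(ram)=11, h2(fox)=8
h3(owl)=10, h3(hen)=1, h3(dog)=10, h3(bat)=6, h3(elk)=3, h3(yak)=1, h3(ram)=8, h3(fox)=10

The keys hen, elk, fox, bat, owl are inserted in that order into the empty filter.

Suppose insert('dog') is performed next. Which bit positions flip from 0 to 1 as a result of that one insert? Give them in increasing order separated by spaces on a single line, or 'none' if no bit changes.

Start: bits=000000000000000000
After insert 'hen': sets bits 1 10 13 -> bits=010000000010010000
After insert 'elk': sets bits 2 3 7 -> bits=011100010010010000
After insert 'fox': sets bits 5 8 10 -> bits=011101011010010000
After insert 'bat': sets bits 1 6 17 -> bits=011101111010010001
After insert 'owl': sets bits 9 10 -> bits=011101111110010001
insert 'dog' would touch bits 6 10 17; currently bit6=1, bit10=1, bit17=1
Bits that are 0 among those (would change 0->1): none

Answer: none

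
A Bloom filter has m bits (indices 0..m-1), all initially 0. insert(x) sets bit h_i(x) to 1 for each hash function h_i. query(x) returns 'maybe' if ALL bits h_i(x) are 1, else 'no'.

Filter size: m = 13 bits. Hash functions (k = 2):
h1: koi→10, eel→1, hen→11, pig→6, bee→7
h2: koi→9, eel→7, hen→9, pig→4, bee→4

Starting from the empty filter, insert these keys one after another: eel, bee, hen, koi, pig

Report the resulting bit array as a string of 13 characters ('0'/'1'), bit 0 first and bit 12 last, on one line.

Start: bits=0000000000000
After insert 'eel': sets bits 1 7 -> bits=0100000100000
After insert 'bee': sets bits 4 7 -> bits=0100100100000
After insert 'hen': sets bits 9 11 -> bits=0100100101010
After insert 'koi': sets bits 9 10 -> bits=0100100101110
After insert 'pig': sets bits 4 6 -> bits=0100101101110

Answer: 0100101101110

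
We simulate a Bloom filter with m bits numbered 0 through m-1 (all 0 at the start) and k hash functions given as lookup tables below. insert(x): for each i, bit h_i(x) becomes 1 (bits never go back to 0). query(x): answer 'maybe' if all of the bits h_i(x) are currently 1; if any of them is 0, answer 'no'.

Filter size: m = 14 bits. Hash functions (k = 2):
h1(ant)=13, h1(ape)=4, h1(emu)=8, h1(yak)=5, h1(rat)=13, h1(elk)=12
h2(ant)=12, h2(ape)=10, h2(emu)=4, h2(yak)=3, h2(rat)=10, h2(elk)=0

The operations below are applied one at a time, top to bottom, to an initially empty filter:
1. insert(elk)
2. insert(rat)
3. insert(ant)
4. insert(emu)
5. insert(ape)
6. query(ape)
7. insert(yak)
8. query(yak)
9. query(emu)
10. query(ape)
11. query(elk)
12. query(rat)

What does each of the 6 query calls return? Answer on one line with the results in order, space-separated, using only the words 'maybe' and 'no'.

Start: bits=00000000000000
Op 1: insert elk -> sets bits 0 12 -> bits=10000000000010
Op 2: insert rat -> sets bits 10 13 -> bits=10000000001011
Op 3: insert ant -> sets bits 12 13 -> bits=10000000001011
Op 4: insert emu -> sets bits 4 8 -> bits=10001000101011
Op 5: insert ape -> sets bits 4 10 -> bits=10001000101011
Op 6: query ape -> checks bit4=1, bit10=1 (all 1) -> maybe
Op 7: insert yak -> sets bits 3 5 -> bits=10011100101011
Op 8: query yak -> checks bit3=1, bit5=1 (all 1) -> maybe
Op 9: query emu -> checks bit4=1, bit8=1 (all 1) -> maybe
Op 10: query ape -> checks bit4=1, bit10=1 (all 1) -> maybe
Op 11: query elk -> checks bit0=1, bit12=1 (all 1) -> maybe
Op 12: query rat -> checks bit10=1, bit13=1 (all 1) -> maybe
Query results in order: maybe maybe maybe maybe maybe maybe

Answer: maybe maybe maybe maybe maybe maybe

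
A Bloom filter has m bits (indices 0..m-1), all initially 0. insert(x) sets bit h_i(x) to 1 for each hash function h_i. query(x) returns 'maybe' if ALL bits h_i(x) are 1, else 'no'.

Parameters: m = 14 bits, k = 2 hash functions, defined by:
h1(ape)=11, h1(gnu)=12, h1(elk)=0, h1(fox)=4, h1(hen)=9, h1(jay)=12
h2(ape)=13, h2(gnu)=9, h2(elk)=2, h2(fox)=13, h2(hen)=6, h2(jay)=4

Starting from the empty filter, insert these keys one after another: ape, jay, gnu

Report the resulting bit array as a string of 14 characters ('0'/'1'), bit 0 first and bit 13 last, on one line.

Start: bits=00000000000000
After insert 'ape': sets bits 11 13 -> bits=00000000000101
After insert 'jay': sets bits 4 12 -> bits=00001000000111
After insert 'gnu': sets bits 9 12 -> bits=00001000010111

Answer: 00001000010111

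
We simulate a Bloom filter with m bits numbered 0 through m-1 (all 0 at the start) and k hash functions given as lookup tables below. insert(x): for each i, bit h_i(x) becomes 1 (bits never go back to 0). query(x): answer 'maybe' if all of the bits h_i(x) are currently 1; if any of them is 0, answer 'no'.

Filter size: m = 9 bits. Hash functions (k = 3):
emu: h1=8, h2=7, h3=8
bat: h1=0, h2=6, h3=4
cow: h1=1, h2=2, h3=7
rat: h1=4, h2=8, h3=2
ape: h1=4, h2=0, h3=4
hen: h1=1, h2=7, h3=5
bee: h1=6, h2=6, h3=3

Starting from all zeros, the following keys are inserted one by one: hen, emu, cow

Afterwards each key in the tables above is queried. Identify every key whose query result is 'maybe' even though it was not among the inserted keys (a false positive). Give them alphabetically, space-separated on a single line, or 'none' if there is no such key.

Start: bits=000000000
After insert 'hen': sets bits 1 5 7 -> bits=010001010
After insert 'emu': sets bits 7 8 -> bits=010001011
After insert 'cow': sets bits 1 2 7 -> bits=011001011
Not inserted: ape bat bee rat — query each against bits=011001011:
query ape: checks bit0=0, bit4=0 (has a 0) -> no => not a false positive
query bat: checks bit0=0, bit4=0, bit6=0 (has a 0) -> no => not a false positive
query bee: checks bit3=0, bit6=0 (has a 0) -> no => not a false positive
query rat: checks bit2=1, bit4=0, bit8=1 (has a 0) -> no => not a false positive
False positives (alphabetical): none

Answer: none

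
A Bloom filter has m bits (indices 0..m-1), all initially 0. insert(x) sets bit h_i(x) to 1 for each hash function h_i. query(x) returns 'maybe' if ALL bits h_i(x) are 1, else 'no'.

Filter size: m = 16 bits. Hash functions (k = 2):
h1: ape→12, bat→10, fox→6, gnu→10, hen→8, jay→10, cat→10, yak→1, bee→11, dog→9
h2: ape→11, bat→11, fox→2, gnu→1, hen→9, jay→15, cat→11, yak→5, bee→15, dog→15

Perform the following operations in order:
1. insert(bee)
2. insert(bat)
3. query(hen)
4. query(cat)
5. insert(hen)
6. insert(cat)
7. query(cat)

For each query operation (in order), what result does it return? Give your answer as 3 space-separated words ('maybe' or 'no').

Answer: no maybe maybe

Derivation:
Start: bits=0000000000000000
Op 1: insert bee -> sets bits 11 15 -> bits=0000000000010001
Op 2: insert bat -> sets bits 10 11 -> bits=0000000000110001
Op 3: query hen -> checks bit8=0, bit9=0 (has a 0) -> no
Op 4: query cat -> checks bit10=1, bit11=1 (all 1) -> maybe
Op 5: insert hen -> sets bits 8 9 -> bits=0000000011110001
Op 6: insert cat -> sets bits 10 11 -> bits=0000000011110001
Op 7: query cat -> checks bit10=1, bit11=1 (all 1) -> maybe
Query results in order: no maybe maybe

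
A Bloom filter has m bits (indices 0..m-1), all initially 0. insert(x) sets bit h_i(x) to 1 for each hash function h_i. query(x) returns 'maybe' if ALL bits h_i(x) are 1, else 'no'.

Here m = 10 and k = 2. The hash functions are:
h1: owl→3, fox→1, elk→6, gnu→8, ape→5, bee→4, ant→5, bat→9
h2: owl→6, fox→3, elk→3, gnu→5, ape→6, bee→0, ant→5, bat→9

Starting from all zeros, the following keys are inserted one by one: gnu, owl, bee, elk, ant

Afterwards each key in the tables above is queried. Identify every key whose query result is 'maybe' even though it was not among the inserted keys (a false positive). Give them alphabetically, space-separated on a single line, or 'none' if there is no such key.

Answer: ape

Derivation:
Start: bits=0000000000
After insert 'gnu': sets bits 5 8 -> bits=0000010010
After insert 'owl': sets bits 3 6 -> bits=0001011010
After insert 'bee': sets bits 0 4 -> bits=1001111010
After insert 'elk': sets bits 3 6 -> bits=1001111010
After insert 'ant': sets bits 5 -> bits=1001111010
Not inserted: ape bat fox — query each against bits=1001111010:
query ape: checks bit5=1, bit6=1 (all 1) -> maybe => FALSE POSITIVE
query bat: checks bit9=0 (has a 0) -> no => not a false positive
query fox: checks bit1=0, bit3=1 (has a 0) -> no => not a false positive
False positives (alphabetical): ape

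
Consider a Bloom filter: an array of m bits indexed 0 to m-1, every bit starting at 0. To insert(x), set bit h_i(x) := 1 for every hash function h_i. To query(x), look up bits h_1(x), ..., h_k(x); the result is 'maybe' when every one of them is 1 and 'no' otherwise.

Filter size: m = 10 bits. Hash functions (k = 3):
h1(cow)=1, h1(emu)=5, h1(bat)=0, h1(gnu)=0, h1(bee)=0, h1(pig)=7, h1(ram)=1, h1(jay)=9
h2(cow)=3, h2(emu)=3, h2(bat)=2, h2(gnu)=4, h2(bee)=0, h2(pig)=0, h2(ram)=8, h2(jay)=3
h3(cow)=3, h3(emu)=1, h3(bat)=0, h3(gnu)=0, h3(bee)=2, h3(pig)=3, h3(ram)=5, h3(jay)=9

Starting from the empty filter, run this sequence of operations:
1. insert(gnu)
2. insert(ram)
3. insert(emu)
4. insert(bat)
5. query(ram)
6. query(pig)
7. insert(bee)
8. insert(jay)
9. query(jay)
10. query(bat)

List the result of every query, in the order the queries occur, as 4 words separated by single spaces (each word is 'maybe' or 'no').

Answer: maybe no maybe maybe

Derivation:
Start: bits=0000000000
Op 1: insert gnu -> sets bits 0 4 -> bits=1000100000
Op 2: insert ram -> sets bits 1 5 8 -> bits=1100110010
Op 3: insert emu -> sets bits 1 3 5 -> bits=1101110010
Op 4: insert bat -> sets bits 0 2 -> bits=1111110010
Op 5: query ram -> checks bit1=1, bit5=1, bit8=1 (all 1) -> maybe
Op 6: query pig -> checks bit0=1, bit3=1, bit7=0 (has a 0) -> no
Op 7: insert bee -> sets bits 0 2 -> bits=1111110010
Op 8: insert jay -> sets bits 3 9 -> bits=1111110011
Op 9: query jay -> checks bit3=1, bit9=1 (all 1) -> maybe
Op 10: query bat -> checks bit0=1, bit2=1 (all 1) -> maybe
Query results in order: maybe no maybe maybe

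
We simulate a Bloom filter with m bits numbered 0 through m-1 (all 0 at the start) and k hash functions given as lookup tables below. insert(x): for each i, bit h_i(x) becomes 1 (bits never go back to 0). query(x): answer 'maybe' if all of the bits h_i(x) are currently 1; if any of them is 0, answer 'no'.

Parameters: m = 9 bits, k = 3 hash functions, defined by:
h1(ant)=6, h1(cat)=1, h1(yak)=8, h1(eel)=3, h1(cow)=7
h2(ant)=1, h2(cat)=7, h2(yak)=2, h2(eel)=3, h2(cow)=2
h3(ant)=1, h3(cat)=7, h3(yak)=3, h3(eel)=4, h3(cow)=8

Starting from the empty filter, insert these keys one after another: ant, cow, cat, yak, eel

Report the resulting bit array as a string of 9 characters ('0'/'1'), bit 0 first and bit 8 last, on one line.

Start: bits=000000000
After insert 'ant': sets bits 1 6 -> bits=010000100
After insert 'cow': sets bits 2 7 8 -> bits=011000111
After insert 'cat': sets bits 1 7 -> bits=011000111
After insert 'yak': sets bits 2 3 8 -> bits=011100111
After insert 'eel': sets bits 3 4 -> bits=011110111

Answer: 011110111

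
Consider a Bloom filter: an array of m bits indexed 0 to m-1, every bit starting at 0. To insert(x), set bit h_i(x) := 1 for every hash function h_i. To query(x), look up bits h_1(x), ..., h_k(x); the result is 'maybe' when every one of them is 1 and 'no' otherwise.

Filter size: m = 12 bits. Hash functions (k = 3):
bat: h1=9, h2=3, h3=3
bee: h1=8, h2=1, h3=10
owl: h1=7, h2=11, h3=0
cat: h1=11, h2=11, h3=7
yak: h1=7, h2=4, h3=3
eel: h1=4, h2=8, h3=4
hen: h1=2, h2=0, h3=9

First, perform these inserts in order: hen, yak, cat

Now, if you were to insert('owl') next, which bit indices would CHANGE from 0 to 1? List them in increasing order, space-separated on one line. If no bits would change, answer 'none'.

Start: bits=000000000000
After insert 'hen': sets bits 0 2 9 -> bits=101000000100
After insert 'yak': sets bits 3 4 7 -> bits=101110010100
After insert 'cat': sets bits 7 11 -> bits=101110010101
insert 'owl' would touch bits 0 7 11; currently bit0=1, bit7=1, bit11=1
Bits that are 0 among those (would change 0->1): none

Answer: none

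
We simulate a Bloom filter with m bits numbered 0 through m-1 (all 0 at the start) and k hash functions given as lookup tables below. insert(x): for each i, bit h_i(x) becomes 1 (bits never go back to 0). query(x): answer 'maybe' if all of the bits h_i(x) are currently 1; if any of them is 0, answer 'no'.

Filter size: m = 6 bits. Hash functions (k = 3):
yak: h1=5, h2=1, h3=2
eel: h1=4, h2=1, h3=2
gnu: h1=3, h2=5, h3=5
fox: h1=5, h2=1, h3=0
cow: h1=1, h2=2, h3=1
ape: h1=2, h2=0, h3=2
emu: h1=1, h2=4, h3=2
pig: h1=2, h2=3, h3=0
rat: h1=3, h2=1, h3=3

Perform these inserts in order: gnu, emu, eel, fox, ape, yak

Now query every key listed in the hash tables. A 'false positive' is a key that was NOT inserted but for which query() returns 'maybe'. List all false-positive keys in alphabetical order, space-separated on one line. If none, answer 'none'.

Answer: cow pig rat

Derivation:
Start: bits=000000
After insert 'gnu': sets bits 3 5 -> bits=000101
After insert 'emu': sets bits 1 2 4 -> bits=011111
After insert 'eel': sets bits 1 2 4 -> bits=011111
After insert 'fox': sets bits 0 1 5 -> bits=111111
After insert 'ape': sets bits 0 2 -> bits=111111
After insert 'yak': sets bits 1 2 5 -> bits=111111
Not inserted: cow pig rat — query each against bits=111111:
query cow: checks bit1=1, bit2=1 (all 1) -> maybe => FALSE POSITIVE
query pig: checks bit0=1, bit2=1, bit3=1 (all 1) -> maybe => FALSE POSITIVE
query rat: checks bit1=1, bit3=1 (all 1) -> maybe => FALSE POSITIVE
False positives (alphabetical): cow pig rat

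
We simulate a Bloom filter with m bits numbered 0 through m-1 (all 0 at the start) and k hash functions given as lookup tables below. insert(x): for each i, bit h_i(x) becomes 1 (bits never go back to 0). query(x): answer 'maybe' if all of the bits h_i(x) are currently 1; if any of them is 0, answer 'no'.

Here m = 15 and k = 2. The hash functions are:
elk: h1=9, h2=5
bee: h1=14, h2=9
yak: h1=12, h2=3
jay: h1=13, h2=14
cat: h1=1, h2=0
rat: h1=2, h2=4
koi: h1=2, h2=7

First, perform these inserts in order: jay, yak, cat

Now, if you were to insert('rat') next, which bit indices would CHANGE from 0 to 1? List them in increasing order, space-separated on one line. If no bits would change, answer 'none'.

Start: bits=000000000000000
After insert 'jay': sets bits 13 14 -> bits=000000000000011
After insert 'yak': sets bits 3 12 -> bits=000100000000111
After insert 'cat': sets bits 0 1 -> bits=110100000000111
insert 'rat' would touch bits 2 4; currently bit2=0, bit4=0
Bits that are 0 among those (would change 0->1): 2 4

Answer: 2 4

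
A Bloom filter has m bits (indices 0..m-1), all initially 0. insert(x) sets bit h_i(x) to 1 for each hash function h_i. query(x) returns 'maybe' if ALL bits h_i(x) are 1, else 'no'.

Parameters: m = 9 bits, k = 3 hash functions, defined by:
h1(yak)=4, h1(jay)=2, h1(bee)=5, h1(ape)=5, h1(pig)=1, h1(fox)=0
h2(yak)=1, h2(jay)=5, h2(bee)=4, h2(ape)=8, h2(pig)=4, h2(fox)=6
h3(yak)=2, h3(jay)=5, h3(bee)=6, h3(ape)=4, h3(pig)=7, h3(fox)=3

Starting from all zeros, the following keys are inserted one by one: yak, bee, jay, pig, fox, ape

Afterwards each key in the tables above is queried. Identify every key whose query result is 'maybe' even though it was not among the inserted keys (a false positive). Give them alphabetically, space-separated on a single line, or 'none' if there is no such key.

Start: bits=000000000
After insert 'yak': sets bits 1 2 4 -> bits=011010000
After insert 'bee': sets bits 4 5 6 -> bits=011011100
After insert 'jay': sets bits 2 5 -> bits=011011100
After insert 'pig': sets bits 1 4 7 -> bits=011011110
After insert 'fox': sets bits 0 3 6 -> bits=111111110
After insert 'ape': sets bits 4 5 8 -> bits=111111111
Not inserted: (none) — query each against bits=111111111:
False positives (alphabetical): none

Answer: none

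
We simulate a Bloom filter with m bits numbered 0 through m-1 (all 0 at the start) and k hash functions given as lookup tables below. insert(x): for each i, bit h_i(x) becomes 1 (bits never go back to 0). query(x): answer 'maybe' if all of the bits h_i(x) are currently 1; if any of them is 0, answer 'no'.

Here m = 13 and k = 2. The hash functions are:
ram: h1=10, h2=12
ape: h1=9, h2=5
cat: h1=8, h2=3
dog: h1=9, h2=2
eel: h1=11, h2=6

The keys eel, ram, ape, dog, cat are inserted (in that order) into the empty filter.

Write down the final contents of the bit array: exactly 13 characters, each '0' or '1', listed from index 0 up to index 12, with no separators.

Start: bits=0000000000000
After insert 'eel': sets bits 6 11 -> bits=0000001000010
After insert 'ram': sets bits 10 12 -> bits=0000001000111
After insert 'ape': sets bits 5 9 -> bits=0000011001111
After insert 'dog': sets bits 2 9 -> bits=0010011001111
After insert 'cat': sets bits 3 8 -> bits=0011011011111

Answer: 0011011011111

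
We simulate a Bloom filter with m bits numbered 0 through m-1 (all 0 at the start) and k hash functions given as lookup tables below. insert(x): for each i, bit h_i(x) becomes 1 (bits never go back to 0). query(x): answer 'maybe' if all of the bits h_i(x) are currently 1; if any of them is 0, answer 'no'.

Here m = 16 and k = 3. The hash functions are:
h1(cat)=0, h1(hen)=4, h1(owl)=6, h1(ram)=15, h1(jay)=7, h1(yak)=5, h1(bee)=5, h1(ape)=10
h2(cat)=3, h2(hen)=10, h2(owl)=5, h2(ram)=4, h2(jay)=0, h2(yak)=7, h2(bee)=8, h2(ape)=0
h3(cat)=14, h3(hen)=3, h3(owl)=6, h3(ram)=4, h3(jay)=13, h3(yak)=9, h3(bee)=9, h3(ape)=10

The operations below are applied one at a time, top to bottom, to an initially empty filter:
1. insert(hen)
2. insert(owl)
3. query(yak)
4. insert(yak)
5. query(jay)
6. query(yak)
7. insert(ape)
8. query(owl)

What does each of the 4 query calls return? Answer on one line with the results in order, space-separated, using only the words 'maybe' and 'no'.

Start: bits=0000000000000000
Op 1: insert hen -> sets bits 3 4 10 -> bits=0001100000100000
Op 2: insert owl -> sets bits 5 6 -> bits=0001111000100000
Op 3: query yak -> checks bit5=1, bit7=0, bit9=0 (has a 0) -> no
Op 4: insert yak -> sets bits 5 7 9 -> bits=0001111101100000
Op 5: query jay -> checks bit0=0, bit7=1, bit13=0 (has a 0) -> no
Op 6: query yak -> checks bit5=1, bit7=1, bit9=1 (all 1) -> maybe
Op 7: insert ape -> sets bits 0 10 -> bits=1001111101100000
Op 8: query owl -> checks bit5=1, bit6=1 (all 1) -> maybe
Query results in order: no no maybe maybe

Answer: no no maybe maybe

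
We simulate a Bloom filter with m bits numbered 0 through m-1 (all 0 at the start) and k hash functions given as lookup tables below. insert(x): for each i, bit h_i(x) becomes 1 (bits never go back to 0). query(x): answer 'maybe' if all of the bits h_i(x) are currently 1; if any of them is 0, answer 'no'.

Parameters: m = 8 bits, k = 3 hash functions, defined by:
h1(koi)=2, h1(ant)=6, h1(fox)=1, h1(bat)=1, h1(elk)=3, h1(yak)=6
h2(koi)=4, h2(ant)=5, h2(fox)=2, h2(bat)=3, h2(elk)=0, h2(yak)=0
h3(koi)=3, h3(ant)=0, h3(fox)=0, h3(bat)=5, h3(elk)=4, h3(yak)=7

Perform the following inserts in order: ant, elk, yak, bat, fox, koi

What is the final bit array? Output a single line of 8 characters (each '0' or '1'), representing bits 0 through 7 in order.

Answer: 11111111

Derivation:
Start: bits=00000000
After insert 'ant': sets bits 0 5 6 -> bits=10000110
After insert 'elk': sets bits 0 3 4 -> bits=10011110
After insert 'yak': sets bits 0 6 7 -> bits=10011111
After insert 'bat': sets bits 1 3 5 -> bits=11011111
After insert 'fox': sets bits 0 1 2 -> bits=11111111
After insert 'koi': sets bits 2 3 4 -> bits=11111111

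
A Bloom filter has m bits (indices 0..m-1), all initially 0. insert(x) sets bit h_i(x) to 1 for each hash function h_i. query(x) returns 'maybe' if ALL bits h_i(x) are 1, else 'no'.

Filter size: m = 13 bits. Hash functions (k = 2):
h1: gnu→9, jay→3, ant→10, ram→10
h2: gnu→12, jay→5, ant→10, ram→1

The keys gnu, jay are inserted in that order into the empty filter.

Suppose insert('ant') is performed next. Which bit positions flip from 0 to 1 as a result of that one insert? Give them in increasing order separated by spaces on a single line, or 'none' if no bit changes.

Answer: 10

Derivation:
Start: bits=0000000000000
After insert 'gnu': sets bits 9 12 -> bits=0000000001001
After insert 'jay': sets bits 3 5 -> bits=0001010001001
insert 'ant' would touch bits 10; currently bit10=0
Bits that are 0 among those (would change 0->1): 10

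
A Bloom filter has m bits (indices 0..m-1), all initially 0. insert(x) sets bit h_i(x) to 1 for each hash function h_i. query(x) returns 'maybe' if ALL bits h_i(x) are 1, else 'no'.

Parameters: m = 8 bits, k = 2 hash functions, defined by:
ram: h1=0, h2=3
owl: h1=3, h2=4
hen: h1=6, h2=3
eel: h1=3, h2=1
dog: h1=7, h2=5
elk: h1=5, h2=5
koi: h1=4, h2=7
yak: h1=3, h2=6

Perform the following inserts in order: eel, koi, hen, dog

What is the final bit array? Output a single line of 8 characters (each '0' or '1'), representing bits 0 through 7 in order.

Answer: 01011111

Derivation:
Start: bits=00000000
After insert 'eel': sets bits 1 3 -> bits=01010000
After insert 'koi': sets bits 4 7 -> bits=01011001
After insert 'hen': sets bits 3 6 -> bits=01011011
After insert 'dog': sets bits 5 7 -> bits=01011111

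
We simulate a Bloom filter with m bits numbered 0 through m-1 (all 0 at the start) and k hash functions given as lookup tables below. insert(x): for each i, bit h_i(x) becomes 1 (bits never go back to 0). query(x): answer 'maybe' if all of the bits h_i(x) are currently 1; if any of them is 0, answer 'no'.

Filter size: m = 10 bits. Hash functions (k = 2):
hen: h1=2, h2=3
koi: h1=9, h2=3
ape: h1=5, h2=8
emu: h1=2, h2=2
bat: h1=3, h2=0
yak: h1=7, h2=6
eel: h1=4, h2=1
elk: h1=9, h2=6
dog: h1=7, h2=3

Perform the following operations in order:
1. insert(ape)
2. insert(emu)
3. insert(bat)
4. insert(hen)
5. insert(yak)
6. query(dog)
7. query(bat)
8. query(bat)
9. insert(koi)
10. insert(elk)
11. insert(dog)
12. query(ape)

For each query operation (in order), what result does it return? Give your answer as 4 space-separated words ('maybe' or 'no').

Start: bits=0000000000
Op 1: insert ape -> sets bits 5 8 -> bits=0000010010
Op 2: insert emu -> sets bits 2 -> bits=0010010010
Op 3: insert bat -> sets bits 0 3 -> bits=1011010010
Op 4: insert hen -> sets bits 2 3 -> bits=1011010010
Op 5: insert yak -> sets bits 6 7 -> bits=1011011110
Op 6: query dog -> checks bit3=1, bit7=1 (all 1) -> maybe
Op 7: query bat -> checks bit0=1, bit3=1 (all 1) -> maybe
Op 8: query bat -> checks bit0=1, bit3=1 (all 1) -> maybe
Op 9: insert koi -> sets bits 3 9 -> bits=1011011111
Op 10: insert elk -> sets bits 6 9 -> bits=1011011111
Op 11: insert dog -> sets bits 3 7 -> bits=1011011111
Op 12: query ape -> checks bit5=1, bit8=1 (all 1) -> maybe
Query results in order: maybe maybe maybe maybe

Answer: maybe maybe maybe maybe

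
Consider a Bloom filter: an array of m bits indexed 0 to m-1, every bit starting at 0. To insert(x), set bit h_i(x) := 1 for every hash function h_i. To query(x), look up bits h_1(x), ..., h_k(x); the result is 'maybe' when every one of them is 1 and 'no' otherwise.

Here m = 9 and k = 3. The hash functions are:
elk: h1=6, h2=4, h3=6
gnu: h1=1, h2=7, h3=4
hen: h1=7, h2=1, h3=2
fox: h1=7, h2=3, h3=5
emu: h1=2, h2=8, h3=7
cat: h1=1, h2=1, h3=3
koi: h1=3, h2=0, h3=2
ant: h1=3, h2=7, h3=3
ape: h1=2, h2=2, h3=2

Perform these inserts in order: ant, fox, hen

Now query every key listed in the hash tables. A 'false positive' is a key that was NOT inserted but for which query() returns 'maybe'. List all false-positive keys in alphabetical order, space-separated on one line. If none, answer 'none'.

Answer: ape cat

Derivation:
Start: bits=000000000
After insert 'ant': sets bits 3 7 -> bits=000100010
After insert 'fox': sets bits 3 5 7 -> bits=000101010
After insert 'hen': sets bits 1 2 7 -> bits=011101010
Not inserted: ape cat elk emu gnu koi — query each against bits=011101010:
query ape: checks bit2=1 (all 1) -> maybe => FALSE POSITIVE
query cat: checks bit1=1, bit3=1 (all 1) -> maybe => FALSE POSITIVE
query elk: checks bit4=0, bit6=0 (has a 0) -> no => not a false positive
query emu: checks bit2=1, bit7=1, bit8=0 (has a 0) -> no => not a false positive
query gnu: checks bit1=1, bit4=0, bit7=1 (has a 0) -> no => not a false positive
query koi: checks bit0=0, bit2=1, bit3=1 (has a 0) -> no => not a false positive
False positives (alphabetical): ape cat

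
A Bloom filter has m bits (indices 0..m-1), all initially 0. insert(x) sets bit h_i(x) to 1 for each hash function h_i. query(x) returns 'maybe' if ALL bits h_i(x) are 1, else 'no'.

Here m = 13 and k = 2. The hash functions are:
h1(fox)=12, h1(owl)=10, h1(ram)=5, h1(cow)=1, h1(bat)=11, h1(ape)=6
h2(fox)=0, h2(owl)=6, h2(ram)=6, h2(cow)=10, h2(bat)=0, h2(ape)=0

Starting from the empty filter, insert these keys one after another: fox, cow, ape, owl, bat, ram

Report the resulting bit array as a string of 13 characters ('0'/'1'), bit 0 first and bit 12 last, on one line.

Start: bits=0000000000000
After insert 'fox': sets bits 0 12 -> bits=1000000000001
After insert 'cow': sets bits 1 10 -> bits=1100000000101
After insert 'ape': sets bits 0 6 -> bits=1100001000101
After insert 'owl': sets bits 6 10 -> bits=1100001000101
After insert 'bat': sets bits 0 11 -> bits=1100001000111
After insert 'ram': sets bits 5 6 -> bits=1100011000111

Answer: 1100011000111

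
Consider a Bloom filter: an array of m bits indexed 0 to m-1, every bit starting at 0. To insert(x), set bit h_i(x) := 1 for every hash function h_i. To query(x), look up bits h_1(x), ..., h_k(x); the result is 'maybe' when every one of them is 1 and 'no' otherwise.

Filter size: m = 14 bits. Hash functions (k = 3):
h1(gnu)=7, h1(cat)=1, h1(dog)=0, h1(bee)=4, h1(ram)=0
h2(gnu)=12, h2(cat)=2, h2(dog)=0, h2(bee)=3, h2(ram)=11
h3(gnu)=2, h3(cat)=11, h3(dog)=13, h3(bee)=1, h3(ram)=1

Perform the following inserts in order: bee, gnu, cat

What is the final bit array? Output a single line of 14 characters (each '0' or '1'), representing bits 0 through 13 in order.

Start: bits=00000000000000
After insert 'bee': sets bits 1 3 4 -> bits=01011000000000
After insert 'gnu': sets bits 2 7 12 -> bits=01111001000010
After insert 'cat': sets bits 1 2 11 -> bits=01111001000110

Answer: 01111001000110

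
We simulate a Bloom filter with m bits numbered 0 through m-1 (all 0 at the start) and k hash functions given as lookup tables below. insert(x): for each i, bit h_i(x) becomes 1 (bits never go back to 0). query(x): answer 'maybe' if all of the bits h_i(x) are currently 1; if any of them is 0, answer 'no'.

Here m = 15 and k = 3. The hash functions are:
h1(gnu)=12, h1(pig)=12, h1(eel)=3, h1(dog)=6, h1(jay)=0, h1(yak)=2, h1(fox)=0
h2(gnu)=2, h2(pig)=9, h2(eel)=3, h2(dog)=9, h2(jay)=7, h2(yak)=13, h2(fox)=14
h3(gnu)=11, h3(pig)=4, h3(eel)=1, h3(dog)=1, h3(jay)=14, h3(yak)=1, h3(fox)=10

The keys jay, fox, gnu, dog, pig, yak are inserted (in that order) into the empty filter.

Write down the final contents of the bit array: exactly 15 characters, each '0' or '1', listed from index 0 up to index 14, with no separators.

Answer: 111010110111111

Derivation:
Start: bits=000000000000000
After insert 'jay': sets bits 0 7 14 -> bits=100000010000001
After insert 'fox': sets bits 0 10 14 -> bits=100000010010001
After insert 'gnu': sets bits 2 11 12 -> bits=101000010011101
After insert 'dog': sets bits 1 6 9 -> bits=111000110111101
After insert 'pig': sets bits 4 9 12 -> bits=111010110111101
After insert 'yak': sets bits 1 2 13 -> bits=111010110111111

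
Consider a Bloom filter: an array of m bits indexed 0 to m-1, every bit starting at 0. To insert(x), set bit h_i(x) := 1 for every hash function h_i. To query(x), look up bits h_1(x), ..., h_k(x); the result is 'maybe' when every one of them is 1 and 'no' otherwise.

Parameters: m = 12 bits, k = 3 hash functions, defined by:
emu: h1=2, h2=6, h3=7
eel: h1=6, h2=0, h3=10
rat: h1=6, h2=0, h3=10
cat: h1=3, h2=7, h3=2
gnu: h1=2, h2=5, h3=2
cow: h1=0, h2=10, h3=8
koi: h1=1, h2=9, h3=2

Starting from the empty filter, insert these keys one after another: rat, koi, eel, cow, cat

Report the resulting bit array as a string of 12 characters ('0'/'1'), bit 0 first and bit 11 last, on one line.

Answer: 111100111110

Derivation:
Start: bits=000000000000
After insert 'rat': sets bits 0 6 10 -> bits=100000100010
After insert 'koi': sets bits 1 2 9 -> bits=111000100110
After insert 'eel': sets bits 0 6 10 -> bits=111000100110
After insert 'cow': sets bits 0 8 10 -> bits=111000101110
After insert 'cat': sets bits 2 3 7 -> bits=111100111110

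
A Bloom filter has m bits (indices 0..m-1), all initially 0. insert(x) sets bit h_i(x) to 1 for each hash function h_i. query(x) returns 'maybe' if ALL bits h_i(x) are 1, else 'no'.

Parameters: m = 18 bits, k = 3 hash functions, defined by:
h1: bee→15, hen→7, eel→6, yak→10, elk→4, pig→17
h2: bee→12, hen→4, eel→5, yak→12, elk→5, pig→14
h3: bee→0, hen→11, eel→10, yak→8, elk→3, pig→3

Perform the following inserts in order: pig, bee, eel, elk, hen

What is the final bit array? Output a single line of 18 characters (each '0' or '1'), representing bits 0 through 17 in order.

Answer: 100111110011101101

Derivation:
Start: bits=000000000000000000
After insert 'pig': sets bits 3 14 17 -> bits=000100000000001001
After insert 'bee': sets bits 0 12 15 -> bits=100100000000101101
After insert 'eel': sets bits 5 6 10 -> bits=100101100010101101
After insert 'elk': sets bits 3 4 5 -> bits=100111100010101101
After insert 'hen': sets bits 4 7 11 -> bits=100111110011101101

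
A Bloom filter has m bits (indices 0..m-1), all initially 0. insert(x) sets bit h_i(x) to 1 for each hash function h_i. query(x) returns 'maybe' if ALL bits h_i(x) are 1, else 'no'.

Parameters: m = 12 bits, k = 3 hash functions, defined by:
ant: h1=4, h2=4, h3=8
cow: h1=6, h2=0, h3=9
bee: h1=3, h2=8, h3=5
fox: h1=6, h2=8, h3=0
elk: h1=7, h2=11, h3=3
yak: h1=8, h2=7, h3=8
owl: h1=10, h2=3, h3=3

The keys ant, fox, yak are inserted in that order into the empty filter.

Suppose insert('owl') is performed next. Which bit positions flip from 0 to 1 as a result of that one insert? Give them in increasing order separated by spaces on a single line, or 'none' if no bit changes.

Answer: 3 10

Derivation:
Start: bits=000000000000
After insert 'ant': sets bits 4 8 -> bits=000010001000
After insert 'fox': sets bits 0 6 8 -> bits=100010101000
After insert 'yak': sets bits 7 8 -> bits=100010111000
insert 'owl' would touch bits 3 10; currently bit3=0, bit10=0
Bits that are 0 among those (would change 0->1): 3 10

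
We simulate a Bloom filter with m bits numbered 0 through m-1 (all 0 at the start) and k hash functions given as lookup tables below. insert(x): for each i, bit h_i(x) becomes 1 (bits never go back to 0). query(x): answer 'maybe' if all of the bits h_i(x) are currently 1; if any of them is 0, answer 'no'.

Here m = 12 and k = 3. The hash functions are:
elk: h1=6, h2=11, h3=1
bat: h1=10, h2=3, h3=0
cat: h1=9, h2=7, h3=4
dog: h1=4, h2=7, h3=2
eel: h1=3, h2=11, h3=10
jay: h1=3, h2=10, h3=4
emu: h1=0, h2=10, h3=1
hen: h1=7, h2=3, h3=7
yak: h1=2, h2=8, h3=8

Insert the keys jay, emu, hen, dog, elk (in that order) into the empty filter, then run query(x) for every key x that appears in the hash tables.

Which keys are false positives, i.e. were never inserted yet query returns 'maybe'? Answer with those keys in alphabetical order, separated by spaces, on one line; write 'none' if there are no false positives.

Start: bits=000000000000
After insert 'jay': sets bits 3 4 10 -> bits=000110000010
After insert 'emu': sets bits 0 1 10 -> bits=110110000010
After insert 'hen': sets bits 3 7 -> bits=110110010010
After insert 'dog': sets bits 2 4 7 -> bits=111110010010
After insert 'elk': sets bits 1 6 11 -> bits=111110110011
Not inserted: bat cat eel yak — query each against bits=111110110011:
query bat: checks bit0=1, bit3=1, bit10=1 (all 1) -> maybe => FALSE POSITIVE
query cat: checks bit4=1, bit7=1, bit9=0 (has a 0) -> no => not a false positive
query eel: checks bit3=1, bit10=1, bit11=1 (all 1) -> maybe => FALSE POSITIVE
query yak: checks bit2=1, bit8=0 (has a 0) -> no => not a false positive
False positives (alphabetical): bat eel

Answer: bat eel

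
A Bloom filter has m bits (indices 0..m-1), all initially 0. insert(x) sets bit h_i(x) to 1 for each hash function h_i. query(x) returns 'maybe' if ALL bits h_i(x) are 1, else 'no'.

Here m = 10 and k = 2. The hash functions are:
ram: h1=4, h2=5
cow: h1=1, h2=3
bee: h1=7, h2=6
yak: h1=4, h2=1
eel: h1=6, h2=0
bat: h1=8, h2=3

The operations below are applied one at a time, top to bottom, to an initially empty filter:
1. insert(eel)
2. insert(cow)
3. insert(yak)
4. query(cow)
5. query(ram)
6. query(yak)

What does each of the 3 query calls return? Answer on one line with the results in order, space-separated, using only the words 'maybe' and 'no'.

Start: bits=0000000000
Op 1: insert eel -> sets bits 0 6 -> bits=1000001000
Op 2: insert cow -> sets bits 1 3 -> bits=1101001000
Op 3: insert yak -> sets bits 1 4 -> bits=1101101000
Op 4: query cow -> checks bit1=1, bit3=1 (all 1) -> maybe
Op 5: query ram -> checks bit4=1, bit5=0 (has a 0) -> no
Op 6: query yak -> checks bit1=1, bit4=1 (all 1) -> maybe
Query results in order: maybe no maybe

Answer: maybe no maybe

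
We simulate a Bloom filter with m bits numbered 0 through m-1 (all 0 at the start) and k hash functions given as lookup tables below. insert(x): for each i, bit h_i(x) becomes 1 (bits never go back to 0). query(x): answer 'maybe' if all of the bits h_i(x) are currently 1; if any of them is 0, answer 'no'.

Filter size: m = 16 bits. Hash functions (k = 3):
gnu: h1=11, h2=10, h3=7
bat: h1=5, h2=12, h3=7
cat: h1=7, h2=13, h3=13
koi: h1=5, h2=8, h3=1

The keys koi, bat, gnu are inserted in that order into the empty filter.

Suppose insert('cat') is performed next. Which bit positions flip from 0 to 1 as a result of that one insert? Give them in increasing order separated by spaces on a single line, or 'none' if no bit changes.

Start: bits=0000000000000000
After insert 'koi': sets bits 1 5 8 -> bits=0100010010000000
After insert 'bat': sets bits 5 7 12 -> bits=0100010110001000
After insert 'gnu': sets bits 7 10 11 -> bits=0100010110111000
insert 'cat' would touch bits 7 13; currently bit7=1, bit13=0
Bits that are 0 among those (would change 0->1): 13

Answer: 13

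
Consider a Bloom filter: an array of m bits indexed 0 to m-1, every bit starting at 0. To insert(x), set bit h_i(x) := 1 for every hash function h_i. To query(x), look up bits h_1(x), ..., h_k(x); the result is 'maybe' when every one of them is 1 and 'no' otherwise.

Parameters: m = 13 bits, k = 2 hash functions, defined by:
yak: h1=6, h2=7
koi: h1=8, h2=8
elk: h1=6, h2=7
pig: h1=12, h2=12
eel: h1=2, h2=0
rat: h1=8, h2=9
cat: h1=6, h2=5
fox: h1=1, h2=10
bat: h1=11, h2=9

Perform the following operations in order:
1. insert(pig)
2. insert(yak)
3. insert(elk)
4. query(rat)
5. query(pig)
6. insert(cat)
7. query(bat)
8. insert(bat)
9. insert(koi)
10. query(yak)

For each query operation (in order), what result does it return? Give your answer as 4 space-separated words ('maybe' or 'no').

Start: bits=0000000000000
Op 1: insert pig -> sets bits 12 -> bits=0000000000001
Op 2: insert yak -> sets bits 6 7 -> bits=0000001100001
Op 3: insert elk -> sets bits 6 7 -> bits=0000001100001
Op 4: query rat -> checks bit8=0, bit9=0 (has a 0) -> no
Op 5: query pig -> checks bit12=1 (all 1) -> maybe
Op 6: insert cat -> sets bits 5 6 -> bits=0000011100001
Op 7: query bat -> checks bit9=0, bit11=0 (has a 0) -> no
Op 8: insert bat -> sets bits 9 11 -> bits=0000011101011
Op 9: insert koi -> sets bits 8 -> bits=0000011111011
Op 10: query yak -> checks bit6=1, bit7=1 (all 1) -> maybe
Query results in order: no maybe no maybe

Answer: no maybe no maybe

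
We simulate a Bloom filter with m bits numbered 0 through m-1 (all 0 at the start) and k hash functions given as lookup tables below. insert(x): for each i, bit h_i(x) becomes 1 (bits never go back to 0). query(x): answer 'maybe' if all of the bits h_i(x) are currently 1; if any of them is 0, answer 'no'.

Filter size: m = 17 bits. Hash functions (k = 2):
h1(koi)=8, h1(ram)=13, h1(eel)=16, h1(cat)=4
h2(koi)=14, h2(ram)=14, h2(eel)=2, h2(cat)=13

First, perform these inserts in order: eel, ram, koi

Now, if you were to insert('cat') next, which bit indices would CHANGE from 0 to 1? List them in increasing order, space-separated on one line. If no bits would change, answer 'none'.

Answer: 4

Derivation:
Start: bits=00000000000000000
After insert 'eel': sets bits 2 16 -> bits=00100000000000001
After insert 'ram': sets bits 13 14 -> bits=00100000000001101
After insert 'koi': sets bits 8 14 -> bits=00100000100001101
insert 'cat' would touch bits 4 13; currently bit4=0, bit13=1
Bits that are 0 among those (would change 0->1): 4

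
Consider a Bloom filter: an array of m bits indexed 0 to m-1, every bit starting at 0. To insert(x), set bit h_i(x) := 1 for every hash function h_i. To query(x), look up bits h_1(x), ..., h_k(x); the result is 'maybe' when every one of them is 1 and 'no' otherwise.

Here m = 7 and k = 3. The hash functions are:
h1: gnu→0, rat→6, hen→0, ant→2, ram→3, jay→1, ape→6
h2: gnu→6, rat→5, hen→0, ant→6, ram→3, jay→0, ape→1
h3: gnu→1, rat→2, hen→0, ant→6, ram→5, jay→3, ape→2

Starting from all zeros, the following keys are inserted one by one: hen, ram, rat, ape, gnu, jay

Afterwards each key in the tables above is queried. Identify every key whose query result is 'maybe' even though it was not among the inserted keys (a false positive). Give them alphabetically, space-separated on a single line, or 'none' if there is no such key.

Start: bits=0000000
After insert 'hen': sets bits 0 -> bits=1000000
After insert 'ram': sets bits 3 5 -> bits=1001010
After insert 'rat': sets bits 2 5 6 -> bits=1011011
After insert 'ape': sets bits 1 2 6 -> bits=1111011
After insert 'gnu': sets bits 0 1 6 -> bits=1111011
After insert 'jay': sets bits 0 1 3 -> bits=1111011
Not inserted: ant — query each against bits=1111011:
query ant: checks bit2=1, bit6=1 (all 1) -> maybe => FALSE POSITIVE
False positives (alphabetical): ant

Answer: ant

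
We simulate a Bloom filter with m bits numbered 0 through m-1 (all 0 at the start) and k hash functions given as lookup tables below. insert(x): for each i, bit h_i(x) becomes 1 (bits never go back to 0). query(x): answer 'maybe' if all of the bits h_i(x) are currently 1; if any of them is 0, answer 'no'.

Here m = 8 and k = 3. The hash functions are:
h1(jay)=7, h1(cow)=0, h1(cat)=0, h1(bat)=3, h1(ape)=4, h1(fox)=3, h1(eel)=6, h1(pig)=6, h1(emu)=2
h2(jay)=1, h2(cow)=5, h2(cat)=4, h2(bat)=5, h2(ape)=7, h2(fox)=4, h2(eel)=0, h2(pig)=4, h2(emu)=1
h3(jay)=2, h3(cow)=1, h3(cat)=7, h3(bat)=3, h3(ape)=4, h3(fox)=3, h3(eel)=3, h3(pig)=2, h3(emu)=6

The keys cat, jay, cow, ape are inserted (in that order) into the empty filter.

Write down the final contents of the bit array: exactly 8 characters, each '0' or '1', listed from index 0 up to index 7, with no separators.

Start: bits=00000000
After insert 'cat': sets bits 0 4 7 -> bits=10001001
After insert 'jay': sets bits 1 2 7 -> bits=11101001
After insert 'cow': sets bits 0 1 5 -> bits=11101101
After insert 'ape': sets bits 4 7 -> bits=11101101

Answer: 11101101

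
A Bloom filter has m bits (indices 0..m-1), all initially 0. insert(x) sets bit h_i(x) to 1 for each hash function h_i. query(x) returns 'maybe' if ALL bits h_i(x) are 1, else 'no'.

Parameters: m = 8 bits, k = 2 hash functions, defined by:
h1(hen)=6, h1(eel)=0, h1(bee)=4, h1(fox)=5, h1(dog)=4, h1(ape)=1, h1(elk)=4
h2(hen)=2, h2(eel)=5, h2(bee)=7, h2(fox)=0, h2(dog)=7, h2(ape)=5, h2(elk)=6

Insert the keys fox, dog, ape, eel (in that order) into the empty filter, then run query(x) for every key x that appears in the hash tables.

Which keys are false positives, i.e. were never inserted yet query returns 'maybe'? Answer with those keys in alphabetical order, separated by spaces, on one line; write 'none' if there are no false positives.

Answer: bee

Derivation:
Start: bits=00000000
After insert 'fox': sets bits 0 5 -> bits=10000100
After insert 'dog': sets bits 4 7 -> bits=10001101
After insert 'ape': sets bits 1 5 -> bits=11001101
After insert 'eel': sets bits 0 5 -> bits=11001101
Not inserted: bee elk hen — query each against bits=11001101:
query bee: checks bit4=1, bit7=1 (all 1) -> maybe => FALSE POSITIVE
query elk: checks bit4=1, bit6=0 (has a 0) -> no => not a false positive
query hen: checks bit2=0, bit6=0 (has a 0) -> no => not a false positive
False positives (alphabetical): bee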